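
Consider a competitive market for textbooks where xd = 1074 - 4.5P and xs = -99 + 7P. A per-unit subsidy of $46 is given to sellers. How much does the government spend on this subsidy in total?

Pre-subsidy: 1074 - 4.5P = -99 + 7P gives P* = 102, x* = 615.
With the subsidy, sellers receive Ps = Pb + 46 for each unit, where Pb is the price buyers pay.
Supply in terms of Pb becomes xs = -99 + 7(Pb + 46) = 223 + 7Pb. Setting this equal to demand: 1074 - 4.5Pb = 223 + 7Pb, so Pb = 74.
Sellers receive Ps = 74 + 46 = 120; x' = 1074 − 4.5·74 = 741.
Government outlay = subsidy × quantity = 46 × 741 = 34086.

Government cost = $34086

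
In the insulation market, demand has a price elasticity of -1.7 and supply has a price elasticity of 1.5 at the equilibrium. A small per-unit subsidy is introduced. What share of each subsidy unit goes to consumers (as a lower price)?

Consumer share = 0.46875

For a small subsidy around the equilibrium, the benefit split depends on the relative slopes, which at a point are proportional to the elasticities.
Buyer share = εs/(εs + |εd|) = 1.5/(1.5 + 1.7) = 0.46875; seller share = |εd|/(εs + |εd|) = 0.53125.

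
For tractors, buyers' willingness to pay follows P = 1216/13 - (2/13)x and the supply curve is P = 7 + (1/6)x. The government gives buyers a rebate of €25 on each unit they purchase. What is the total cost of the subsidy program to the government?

Government cost = €8700

Pre-subsidy: 1216/13 - (2/13)x = 7 + (1/6)x gives x* = 270 and P* = 52.
With the rebate, buyers effectively pay Pb = Ps − 25, where Ps is the price sellers receive.
On the curves, Pb = 1216/13 - (2/13)x and Ps = 7 + (1/6)x; the wedge Ps − Pb = 25 gives 7 + (1/6)x − (1216/13 - (2/13)x) = 25, so x' = 348.
Then Pb = 1216/13 − (2/13)·348 = 40 and Ps = 7 + (1/6)·348 = 65.
Government outlay = subsidy × quantity = 25 × 348 = 8700.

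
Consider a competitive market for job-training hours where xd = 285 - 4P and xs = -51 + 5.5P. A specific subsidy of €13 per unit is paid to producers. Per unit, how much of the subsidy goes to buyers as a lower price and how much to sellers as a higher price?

Buyers gain 143/19 per unit; sellers gain 104/19 per unit

Pre-subsidy: 285 - 4P = -51 + 5.5P gives P* = 672/19, x* = 2727/19.
With the subsidy, sellers receive Ps = Pb + 13 for each unit, where Pb is the price buyers pay.
Supply in terms of Pb becomes xs = -51 + 5.5(Pb + 13) = 20.5 + 5.5Pb. Setting this equal to demand: 285 - 4Pb = 20.5 + 5.5Pb, so Pb = 529/19.
Sellers receive Ps = 529/19 + 13 = 776/19; x' = 285 − 4·(529/19) = 3299/19.
Buyers' price falls by P* − Pb = 672/19 − 529/19 = 143/19; sellers' price rises by Ps − P* = 776/19 − 672/19 = 104/19.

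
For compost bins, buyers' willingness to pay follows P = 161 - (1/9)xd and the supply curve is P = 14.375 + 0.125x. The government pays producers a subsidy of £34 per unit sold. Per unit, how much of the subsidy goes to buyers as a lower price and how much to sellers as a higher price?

Buyers gain £16 per unit; sellers gain £18 per unit

Pre-subsidy: 161 - (1/9)x = 14.375 + 0.125x gives x* = 621 and P* = 92.
With the subsidy, sellers receive Ps = Pb + 34 for each unit, where Pb is the price buyers pay.
On the curves, Pb = 161 - (1/9)x and Ps = 14.375 + 0.125x; the wedge Ps − Pb = 34 gives 14.375 + 0.125x − (161 - (1/9)x) = 34, so x' = 765.
Then Pb = 161 − (1/9)·765 = 76 and Ps = 14.375 + 0.125·765 = 110.
Buyers' price falls by P* − Pb = 92 − 76 = 16; sellers' price rises by Ps − P* = 110 − 92 = 18.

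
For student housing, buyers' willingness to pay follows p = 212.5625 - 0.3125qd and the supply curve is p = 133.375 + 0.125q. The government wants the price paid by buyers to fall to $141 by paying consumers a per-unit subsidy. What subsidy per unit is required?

At a buyer price of 141, quantity demanded is 680.2 − 3.2·141 = 229.
Sellers supply 229 only when they receive ps = 133.375 + 0.125·229 = 162.
s = ps − pb = 162 − 141 = 21.

Required subsidy s = $21 per unit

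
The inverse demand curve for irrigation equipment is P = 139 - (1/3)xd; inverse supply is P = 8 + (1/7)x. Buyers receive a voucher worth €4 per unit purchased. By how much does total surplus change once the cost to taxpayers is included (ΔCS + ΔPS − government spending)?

Pre-subsidy: 139 - (1/3)x = 8 + (1/7)x gives x* = 275.1 and P* = 47.3.
With the rebate, buyers effectively pay Pb = Ps − 4, where Ps is the price sellers receive.
On the curves, Pb = 139 - (1/3)x and Ps = 8 + (1/7)x; the wedge Ps − Pb = 4 gives 8 + (1/7)x − (139 - (1/3)x) = 4, so x' = 283.5.
Then Pb = 139 − (1/3)·283.5 = 44.5 and Ps = 8 + (1/7)·283.5 = 48.5.
ΔCS = ½(275.1 + 283.5)(47.3 − 44.5) = 782.04; ΔPS = ½(275.1 + 283.5)(48.5 − 47.3) = 335.16.
Government spending = 4 × 283.5 = 1134.
Net change = 782.04 + 335.16 − 1134 = -16.8. The loss equals the DWL triangle ½·4·8.4.

Net change in total surplus = -€16.8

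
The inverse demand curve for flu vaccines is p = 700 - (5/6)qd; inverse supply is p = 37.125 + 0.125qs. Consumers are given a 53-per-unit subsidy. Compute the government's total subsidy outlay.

Government cost = 39591

Pre-subsidy: 700 - (5/6)q = 37.125 + 0.125q gives q* = 15909/23 and p* = 5685/46.
With the rebate, buyers effectively pay pb = ps − 53, where ps is the price sellers receive.
On the curves, pb = 700 - (5/6)q and ps = 37.125 + 0.125q; the wedge ps − pb = 53 gives 37.125 + 0.125q − (700 - (5/6)q) = 53, so q' = 747.
Then pb = 700 − (5/6)·747 = 77.5 and ps = 37.125 + 0.125·747 = 130.5.
Government outlay = subsidy × quantity = 53 × 747 = 39591.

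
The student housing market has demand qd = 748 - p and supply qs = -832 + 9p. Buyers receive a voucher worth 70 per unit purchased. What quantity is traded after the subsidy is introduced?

q' = 653

Pre-subsidy: 748 - p = -832 + 9p gives p* = 158, q* = 590.
With the rebate, buyers effectively pay pb = ps − 70, where ps is the price sellers receive.
Demand in terms of ps becomes qd = 748 − 1(ps − 70) = 818 - ps. Setting this equal to supply: 818 - ps = -832 + 9ps, so ps = 165.
Buyers pay pb = 165 − 70 = 95; q' = -832 + 9·165 = 653.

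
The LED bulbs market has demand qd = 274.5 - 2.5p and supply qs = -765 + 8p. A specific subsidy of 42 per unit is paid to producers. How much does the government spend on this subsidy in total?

Pre-subsidy: 274.5 - 2.5p = -765 + 8p gives p* = 99, q* = 27.
With the subsidy, sellers receive ps = pb + 42 for each unit, where pb is the price buyers pay.
Supply in terms of pb becomes qs = -765 + 8(pb + 42) = -429 + 8pb. Setting this equal to demand: 274.5 - 2.5pb = -429 + 8pb, so pb = 67.
Sellers receive ps = 67 + 42 = 109; q' = 274.5 − 2.5·67 = 107.
Government outlay = subsidy × quantity = 42 × 107 = 4494.

Government cost = 4494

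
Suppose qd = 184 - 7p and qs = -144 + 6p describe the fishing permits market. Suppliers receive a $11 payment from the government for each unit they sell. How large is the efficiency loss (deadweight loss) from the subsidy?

Deadweight loss = 2541/13

Pre-subsidy: 184 - 7p = -144 + 6p gives p* = 328/13, q* = 96/13.
With the subsidy, sellers receive ps = pb + 11 for each unit, where pb is the price buyers pay.
Supply in terms of pb becomes qs = -144 + 6(pb + 11) = -78 + 6pb. Setting this equal to demand: 184 - 7pb = -78 + 6pb, so pb = 262/13.
Sellers receive ps = 262/13 + 11 = 405/13; q' = 184 − 7·(262/13) = 558/13.
The subsidy expands output by 558/13 − 96/13 = 462/13 past the efficient level; on those units the gap between marginal cost and willingness to pay runs from 0 up to 11.
DWL = ½ × 11 × 462/13 = 2541/13.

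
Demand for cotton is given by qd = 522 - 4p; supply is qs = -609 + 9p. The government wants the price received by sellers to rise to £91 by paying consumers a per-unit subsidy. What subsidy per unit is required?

At a seller price of 91, quantity supplied is -609 + 9·91 = 210.
Buyers absorb 210 only when they pay pb with 522 − 4·pb = 210, i.e. pb = 78.
s = ps − pb = 91 − 78 = 13.

Required subsidy s = £13 per unit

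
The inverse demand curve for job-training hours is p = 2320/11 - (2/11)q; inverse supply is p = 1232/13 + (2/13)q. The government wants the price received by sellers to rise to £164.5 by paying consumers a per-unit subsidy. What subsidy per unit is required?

At a seller price of 164.5, quantity supplied is -616 + 6.5·164.5 = 453.25.
Buyers absorb 453.25 only when they pay pb = 2320/11 − (2/11)·453.25 = 128.5.
s = ps − pb = 164.5 − 128.5 = 36.

Required subsidy s = £36 per unit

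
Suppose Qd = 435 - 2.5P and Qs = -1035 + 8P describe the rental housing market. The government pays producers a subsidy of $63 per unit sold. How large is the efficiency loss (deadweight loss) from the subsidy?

Pre-subsidy: 435 - 2.5P = -1035 + 8P gives P* = 140, Q* = 85.
With the subsidy, sellers receive Ps = Pb + 63 for each unit, where Pb is the price buyers pay.
Supply in terms of Pb becomes Qs = -1035 + 8(Pb + 63) = -531 + 8Pb. Setting this equal to demand: 435 - 2.5Pb = -531 + 8Pb, so Pb = 92.
Sellers receive Ps = 92 + 63 = 155; Q' = 435 − 2.5·92 = 205.
The subsidy expands output by 205 − 85 = 120 past the efficient level; on those units the gap between marginal cost and willingness to pay runs from 0 up to 63.
DWL = ½ × 63 × 120 = 3780.

Deadweight loss = $3780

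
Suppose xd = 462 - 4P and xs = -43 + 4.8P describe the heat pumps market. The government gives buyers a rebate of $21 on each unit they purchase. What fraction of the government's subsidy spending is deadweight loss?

Pre-subsidy: 462 - 4P = -43 + 4.8P gives P* = 2525/44, x* = 2557/11.
With the rebate, buyers effectively pay Pb = Ps − 21, where Ps is the price sellers receive.
Demand in terms of Ps becomes xd = 462 − 4(Ps − 21) = 546 - 4Ps. Setting this equal to supply: 546 - 4Ps = -43 + 4.8Ps, so Ps = 2945/44.
Buyers pay Pb = 2945/44 − 21 = 2021/44; x' = -43 + 4.8·(2945/44) = 3061/11.
ΔCS = ½(2557/11 + 3061/11)(2525/44 − 2021/44) = 353934/121; ΔPS = ½(2557/11 + 3061/11)(2945/44 − 2525/44) = 294945/121.
Government spending = 21 × 3061/11 = 64281/11.
DWL = ½ × 21 × (3061/11 − 2557/11) = 5292/11; fraction = (5292/11) / (64281/11) = 252/3061.

DWL / government spending = 252/3061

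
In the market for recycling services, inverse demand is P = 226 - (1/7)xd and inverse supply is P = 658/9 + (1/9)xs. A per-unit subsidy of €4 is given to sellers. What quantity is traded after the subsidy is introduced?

x' = 617.75

Pre-subsidy: 226 - (1/7)x = 658/9 + (1/9)x gives x* = 602 and P* = 140.
With the subsidy, sellers receive Ps = Pb + 4 for each unit, where Pb is the price buyers pay.
On the curves, Pb = 226 - (1/7)x and Ps = 658/9 + (1/9)x; the wedge Ps − Pb = 4 gives 658/9 + (1/9)x − (226 - (1/7)x) = 4, so x' = 617.75.
Then Pb = 226 − (1/7)·617.75 = 137.75 and Ps = 658/9 + (1/9)·617.75 = 141.75.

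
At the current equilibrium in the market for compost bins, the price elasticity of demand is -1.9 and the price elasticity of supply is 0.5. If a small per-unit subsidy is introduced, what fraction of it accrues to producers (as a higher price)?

Producer share = 19/24

For a small subsidy around the equilibrium, the benefit split depends on the relative slopes, which at a point are proportional to the elasticities.
Buyer share = εs/(εs + |εd|) = 0.5/(0.5 + 1.9) = 5/24; seller share = |εd|/(εs + |εd|) = 19/24.
So producers capture 19/24 of the subsidy.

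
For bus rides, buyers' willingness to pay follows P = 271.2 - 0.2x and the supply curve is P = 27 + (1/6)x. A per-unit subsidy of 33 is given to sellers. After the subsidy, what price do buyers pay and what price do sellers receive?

Buyers pay 120; sellers receive 153

Pre-subsidy: 271.2 - 0.2x = 27 + (1/6)x gives x* = 666 and P* = 138.
With the subsidy, sellers receive Ps = Pb + 33 for each unit, where Pb is the price buyers pay.
On the curves, Pb = 271.2 - 0.2x and Ps = 27 + (1/6)x; the wedge Ps − Pb = 33 gives 27 + (1/6)x − (271.2 - 0.2x) = 33, so x' = 756.
Then Pb = 271.2 − 0.2·756 = 120 and Ps = 27 + (1/6)·756 = 153.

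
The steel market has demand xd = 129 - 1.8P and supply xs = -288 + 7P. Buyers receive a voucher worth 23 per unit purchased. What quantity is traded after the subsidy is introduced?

x' = 843/11

Pre-subsidy: 129 - 1.8P = -288 + 7P gives P* = 2085/44, x* = 1923/44.
With the rebate, buyers effectively pay Pb = Ps − 23, where Ps is the price sellers receive.
Demand in terms of Ps becomes xd = 129 − 1.8(Ps − 23) = 170.4 - 1.8Ps. Setting this equal to supply: 170.4 - 1.8Ps = -288 + 7Ps, so Ps = 573/11.
Buyers pay Pb = 573/11 − 23 = 320/11; x' = -288 + 7·(573/11) = 843/11.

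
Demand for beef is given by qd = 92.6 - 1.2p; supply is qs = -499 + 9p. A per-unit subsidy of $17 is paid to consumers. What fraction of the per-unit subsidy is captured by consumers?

Consumer share = 15/17

Pre-subsidy: 92.6 - 1.2p = -499 + 9p gives p* = 58, q* = 23.
With the rebate, buyers effectively pay pb = ps − 17, where ps is the price sellers receive.
Demand in terms of ps becomes qd = 92.6 − 1.2(ps − 17) = 113 - 1.2ps. Setting this equal to supply: 113 - 1.2ps = -499 + 9ps, so ps = 60.
Buyers pay pb = 60 − 17 = 43; q' = -499 + 9·60 = 41.
Buyers' price falls by p* − pb = 58 − 43 = 15; sellers' price rises by ps − p* = 60 − 58 = 2.
So consumers capture 15/17 = 15/17 of each unit of subsidy.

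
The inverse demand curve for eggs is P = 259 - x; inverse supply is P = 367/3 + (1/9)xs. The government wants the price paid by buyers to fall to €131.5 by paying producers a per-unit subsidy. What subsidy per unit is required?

Required subsidy s = €5 per unit

At a buyer price of 131.5, quantity demanded is 259 − 1·131.5 = 127.5.
Sellers supply 127.5 only when they receive Ps = 367/3 + (1/9)·127.5 = 136.5.
s = Ps − Pb = 136.5 − 131.5 = 5.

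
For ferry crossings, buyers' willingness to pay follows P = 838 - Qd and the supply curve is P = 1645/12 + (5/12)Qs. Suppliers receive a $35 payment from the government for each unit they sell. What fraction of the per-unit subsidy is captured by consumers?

Pre-subsidy: 838 - Q = 1645/12 + (5/12)Q gives Q* = 8411/17 and P* = 5835/17.
With the subsidy, sellers receive Ps = Pb + 35 for each unit, where Pb is the price buyers pay.
On the curves, Pb = 838 - Q and Ps = 1645/12 + (5/12)Q; the wedge Ps − Pb = 35 gives 1645/12 + (5/12)Q − (838 - Q) = 35, so Q' = 8831/17.
Then Pb = 838 − 1·(8831/17) = 5415/17 and Ps = 1645/12 + (5/12)·(8831/17) = 6010/17.
Buyers' price falls by P* − Pb = 5835/17 − 5415/17 = 420/17; sellers' price rises by Ps − P* = 6010/17 − 5835/17 = 175/17.
So consumers capture (420/17)/35 = 12/17 of each unit of subsidy.

Consumer share = 12/17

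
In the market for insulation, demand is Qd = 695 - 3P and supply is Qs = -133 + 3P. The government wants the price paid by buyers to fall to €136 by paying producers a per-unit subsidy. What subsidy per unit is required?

At a buyer price of 136, quantity demanded is 695 − 3·136 = 287.
Sellers supply 287 only when they receive Ps with -133 + 3·Ps = 287, i.e. Ps = 140.
s = Ps − Pb = 140 − 136 = 4.

Required subsidy s = €4 per unit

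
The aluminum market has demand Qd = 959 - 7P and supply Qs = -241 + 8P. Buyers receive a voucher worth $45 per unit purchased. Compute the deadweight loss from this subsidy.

Pre-subsidy: 959 - 7P = -241 + 8P gives P* = 80, Q* = 399.
With the rebate, buyers effectively pay Pb = Ps − 45, where Ps is the price sellers receive.
Demand in terms of Ps becomes Qd = 959 − 7(Ps − 45) = 1274 - 7Ps. Setting this equal to supply: 1274 - 7Ps = -241 + 8Ps, so Ps = 101.
Buyers pay Pb = 101 − 45 = 56; Q' = -241 + 8·101 = 567.
The subsidy expands output by 567 − 399 = 168 past the efficient level; on those units the gap between marginal cost and willingness to pay runs from 0 up to 45.
DWL = ½ × 45 × 168 = 3780.

Deadweight loss = $3780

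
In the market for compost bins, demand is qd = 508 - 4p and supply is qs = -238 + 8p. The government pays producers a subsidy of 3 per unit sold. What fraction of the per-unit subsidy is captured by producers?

Producer share = 1/3

Pre-subsidy: 508 - 4p = -238 + 8p gives p* = 373/6, q* = 778/3.
With the subsidy, sellers receive ps = pb + 3 for each unit, where pb is the price buyers pay.
Supply in terms of pb becomes qs = -238 + 8(pb + 3) = -214 + 8pb. Setting this equal to demand: 508 - 4pb = -214 + 8pb, so pb = 361/6.
Sellers receive ps = 361/6 + 3 = 379/6; q' = 508 − 4·(361/6) = 802/3.
Buyers' price falls by p* − pb = 373/6 − 361/6 = 2; sellers' price rises by ps − p* = 379/6 − 373/6 = 1.
So producers capture 1/3 = 1/3 of each unit of subsidy.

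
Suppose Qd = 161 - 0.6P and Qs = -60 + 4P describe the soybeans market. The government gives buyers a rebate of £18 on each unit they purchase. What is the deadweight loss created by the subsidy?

Deadweight loss = 1944/23

Pre-subsidy: 161 - 0.6P = -60 + 4P gives P* = 1105/23, Q* = 3040/23.
With the rebate, buyers effectively pay Pb = Ps − 18, where Ps is the price sellers receive.
Demand in terms of Ps becomes Qd = 161 − 0.6(Ps − 18) = 171.8 - 0.6Ps. Setting this equal to supply: 171.8 - 0.6Ps = -60 + 4Ps, so Ps = 1159/23.
Buyers pay Pb = 1159/23 − 18 = 745/23; Q' = -60 + 4·(1159/23) = 3256/23.
The subsidy expands output by 3256/23 − 3040/23 = 216/23 past the efficient level; on those units the gap between marginal cost and willingness to pay runs from 0 up to 18.
DWL = ½ × 18 × 216/23 = 1944/23.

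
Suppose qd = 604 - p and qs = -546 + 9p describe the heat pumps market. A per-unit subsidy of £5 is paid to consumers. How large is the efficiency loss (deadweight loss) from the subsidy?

Deadweight loss = £11.25

Pre-subsidy: 604 - p = -546 + 9p gives p* = 115, q* = 489.
With the rebate, buyers effectively pay pb = ps − 5, where ps is the price sellers receive.
Demand in terms of ps becomes qd = 604 − 1(ps − 5) = 609 - ps. Setting this equal to supply: 609 - ps = -546 + 9ps, so ps = 115.5.
Buyers pay pb = 115.5 − 5 = 110.5; q' = -546 + 9·115.5 = 493.5.
The subsidy expands output by 493.5 − 489 = 4.5 past the efficient level; on those units the gap between marginal cost and willingness to pay runs from 0 up to 5.
DWL = ½ × 5 × 4.5 = 11.25.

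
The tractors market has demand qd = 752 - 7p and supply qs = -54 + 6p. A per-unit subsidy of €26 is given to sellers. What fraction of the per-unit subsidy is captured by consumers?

Consumer share = 6/13

Pre-subsidy: 752 - 7p = -54 + 6p gives p* = 62, q* = 318.
With the subsidy, sellers receive ps = pb + 26 for each unit, where pb is the price buyers pay.
Supply in terms of pb becomes qs = -54 + 6(pb + 26) = 102 + 6pb. Setting this equal to demand: 752 - 7pb = 102 + 6pb, so pb = 50.
Sellers receive ps = 50 + 26 = 76; q' = 752 − 7·50 = 402.
Buyers' price falls by p* − pb = 62 − 50 = 12; sellers' price rises by ps − p* = 76 − 62 = 14.
So consumers capture 12/26 = 6/13 of each unit of subsidy.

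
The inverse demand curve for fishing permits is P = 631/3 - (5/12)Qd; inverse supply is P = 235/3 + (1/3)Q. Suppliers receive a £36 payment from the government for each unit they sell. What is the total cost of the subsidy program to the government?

Government cost = £8064

Pre-subsidy: 631/3 - (5/12)Q = 235/3 + (1/3)Q gives Q* = 176 and P* = 137.
With the subsidy, sellers receive Ps = Pb + 36 for each unit, where Pb is the price buyers pay.
On the curves, Pb = 631/3 - (5/12)Q and Ps = 235/3 + (1/3)Q; the wedge Ps − Pb = 36 gives 235/3 + (1/3)Q − (631/3 - (5/12)Q) = 36, so Q' = 224.
Then Pb = 631/3 − (5/12)·224 = 117 and Ps = 235/3 + (1/3)·224 = 153.
Government outlay = subsidy × quantity = 36 × 224 = 8064.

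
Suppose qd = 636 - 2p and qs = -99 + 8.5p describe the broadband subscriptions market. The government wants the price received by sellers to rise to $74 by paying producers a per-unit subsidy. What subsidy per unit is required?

At a seller price of 74, quantity supplied is -99 + 8.5·74 = 530.
Buyers absorb 530 only when they pay pb with 636 − 2·pb = 530, i.e. pb = 53.
s = ps − pb = 74 − 53 = 21.

Required subsidy s = $21 per unit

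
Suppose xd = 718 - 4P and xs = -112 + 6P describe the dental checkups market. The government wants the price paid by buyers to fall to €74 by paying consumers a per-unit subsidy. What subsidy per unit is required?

At a buyer price of 74, quantity demanded is 718 − 4·74 = 422.
Sellers supply 422 only when they receive Ps with -112 + 6·Ps = 422, i.e. Ps = 89.
s = Ps − Pb = 89 − 74 = 15.

Required subsidy s = €15 per unit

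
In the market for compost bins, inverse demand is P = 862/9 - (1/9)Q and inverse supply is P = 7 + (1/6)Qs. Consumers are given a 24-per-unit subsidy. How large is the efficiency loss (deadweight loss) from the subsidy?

Deadweight loss = 1036.8

Pre-subsidy: 862/9 - (1/9)Q = 7 + (1/6)Q gives Q* = 319.6 and P* = 904/15.
With the rebate, buyers effectively pay Pb = Ps − 24, where Ps is the price sellers receive.
On the curves, Pb = 862/9 - (1/9)Q and Ps = 7 + (1/6)Q; the wedge Ps − Pb = 24 gives 7 + (1/6)Q − (862/9 - (1/9)Q) = 24, so Q' = 406.
Then Pb = 862/9 − (1/9)·406 = 152/3 and Ps = 7 + (1/6)·406 = 224/3.
The subsidy expands output by 406 − 319.6 = 86.4 past the efficient level; on those units the gap between marginal cost and willingness to pay runs from 0 up to 24.
DWL = ½ × 24 × 86.4 = 1036.8.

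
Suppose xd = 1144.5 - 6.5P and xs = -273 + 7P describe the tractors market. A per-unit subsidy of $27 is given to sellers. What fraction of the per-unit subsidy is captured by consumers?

Consumer share = 14/27

Pre-subsidy: 1144.5 - 6.5P = -273 + 7P gives P* = 105, x* = 462.
With the subsidy, sellers receive Ps = Pb + 27 for each unit, where Pb is the price buyers pay.
Supply in terms of Pb becomes xs = -273 + 7(Pb + 27) = -84 + 7Pb. Setting this equal to demand: 1144.5 - 6.5Pb = -84 + 7Pb, so Pb = 91.
Sellers receive Ps = 91 + 27 = 118; x' = 1144.5 − 6.5·91 = 553.
Buyers' price falls by P* − Pb = 105 − 91 = 14; sellers' price rises by Ps − P* = 118 − 105 = 13.
So consumers capture 14/27 = 14/27 of each unit of subsidy.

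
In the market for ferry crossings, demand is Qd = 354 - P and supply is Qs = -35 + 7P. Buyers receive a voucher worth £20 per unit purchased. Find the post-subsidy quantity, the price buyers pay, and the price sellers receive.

Pre-subsidy: 354 - P = -35 + 7P gives P* = 48.625, Q* = 305.375.
With the rebate, buyers effectively pay Pb = Ps − 20, where Ps is the price sellers receive.
Demand in terms of Ps becomes Qd = 354 − 1(Ps − 20) = 374 - Ps. Setting this equal to supply: 374 - Ps = -35 + 7Ps, so Ps = 51.125.
Buyers pay Pb = 51.125 − 20 = 31.125; Q' = -35 + 7·51.125 = 322.875.

Q' = 322.875; buyers pay £31.125; sellers receive £51.125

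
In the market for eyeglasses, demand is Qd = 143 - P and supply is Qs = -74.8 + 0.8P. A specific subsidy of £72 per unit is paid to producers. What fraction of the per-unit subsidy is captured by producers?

Pre-subsidy: 143 - P = -74.8 + 0.8P gives P* = 121, Q* = 22.
With the subsidy, sellers receive Ps = Pb + 72 for each unit, where Pb is the price buyers pay.
Supply in terms of Pb becomes Qs = -74.8 + 0.8(Pb + 72) = -17.2 + 0.8Pb. Setting this equal to demand: 143 - Pb = -17.2 + 0.8Pb, so Pb = 89.
Sellers receive Ps = 89 + 72 = 161; Q' = 143 − 1·89 = 54.
Buyers' price falls by P* − Pb = 121 − 89 = 32; sellers' price rises by Ps − P* = 161 − 121 = 40.
So producers capture 40/72 = 5/9 of each unit of subsidy.

Producer share = 5/9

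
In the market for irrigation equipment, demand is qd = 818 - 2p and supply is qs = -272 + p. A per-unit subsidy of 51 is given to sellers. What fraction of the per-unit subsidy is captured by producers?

Pre-subsidy: 818 - 2p = -272 + p gives p* = 1090/3, q* = 274/3.
With the subsidy, sellers receive ps = pb + 51 for each unit, where pb is the price buyers pay.
Supply in terms of pb becomes qs = -272 + 1(pb + 51) = -221 + pb. Setting this equal to demand: 818 - 2pb = -221 + pb, so pb = 1039/3.
Sellers receive ps = 1039/3 + 51 = 1192/3; q' = 818 − 2·(1039/3) = 376/3.
Buyers' price falls by p* − pb = 1090/3 − 1039/3 = 17; sellers' price rises by ps − p* = 1192/3 − 1090/3 = 34.
So producers capture 34/51 = 2/3 of each unit of subsidy.

Producer share = 2/3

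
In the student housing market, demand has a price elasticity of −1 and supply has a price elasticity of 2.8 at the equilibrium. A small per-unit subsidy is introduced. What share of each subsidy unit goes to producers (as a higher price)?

For a small subsidy around the equilibrium, the benefit split depends on the relative slopes, which at a point are proportional to the elasticities.
Buyer share = εs/(εs + |εd|) = 2.8/(2.8 + 1) = 14/19; seller share = |εd|/(εs + |εd|) = 5/19.
So producers capture 5/19 of the subsidy.

Producer share = 5/19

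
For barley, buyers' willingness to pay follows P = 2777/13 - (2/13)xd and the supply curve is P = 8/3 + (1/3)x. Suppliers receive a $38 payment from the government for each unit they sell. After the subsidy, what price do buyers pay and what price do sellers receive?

Buyers pay $135; sellers receive $173

Pre-subsidy: 2777/13 - (2/13)x = 8/3 + (1/3)x gives x* = 433 and P* = 147.
With the subsidy, sellers receive Ps = Pb + 38 for each unit, where Pb is the price buyers pay.
On the curves, Pb = 2777/13 - (2/13)x and Ps = 8/3 + (1/3)x; the wedge Ps − Pb = 38 gives 8/3 + (1/3)x − (2777/13 - (2/13)x) = 38, so x' = 511.
Then Pb = 2777/13 − (2/13)·511 = 135 and Ps = 8/3 + (1/3)·511 = 173.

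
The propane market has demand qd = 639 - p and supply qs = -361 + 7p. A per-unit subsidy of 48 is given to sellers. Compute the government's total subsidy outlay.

Government cost = 26688

Pre-subsidy: 639 - p = -361 + 7p gives p* = 125, q* = 514.
With the subsidy, sellers receive ps = pb + 48 for each unit, where pb is the price buyers pay.
Supply in terms of pb becomes qs = -361 + 7(pb + 48) = -25 + 7pb. Setting this equal to demand: 639 - pb = -25 + 7pb, so pb = 83.
Sellers receive ps = 83 + 48 = 131; q' = 639 − 1·83 = 556.
Government outlay = subsidy × quantity = 48 × 556 = 26688.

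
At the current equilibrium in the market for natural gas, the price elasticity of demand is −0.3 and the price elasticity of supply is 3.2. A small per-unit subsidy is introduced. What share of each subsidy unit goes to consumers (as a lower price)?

Consumer share = 32/35

For a small subsidy around the equilibrium, the benefit split depends on the relative slopes, which at a point are proportional to the elasticities.
Buyer share = εs/(εs + |εd|) = 3.2/(3.2 + 0.3) = 32/35; seller share = |εd|/(εs + |εd|) = 3/35.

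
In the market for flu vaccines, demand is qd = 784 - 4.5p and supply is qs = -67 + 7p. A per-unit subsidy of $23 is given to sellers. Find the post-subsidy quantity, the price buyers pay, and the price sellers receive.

q' = 514; buyers pay $60; sellers receive $83

Pre-subsidy: 784 - 4.5p = -67 + 7p gives p* = 74, q* = 451.
With the subsidy, sellers receive ps = pb + 23 for each unit, where pb is the price buyers pay.
Supply in terms of pb becomes qs = -67 + 7(pb + 23) = 94 + 7pb. Setting this equal to demand: 784 - 4.5pb = 94 + 7pb, so pb = 60.
Sellers receive ps = 60 + 23 = 83; q' = 784 − 4.5·60 = 514.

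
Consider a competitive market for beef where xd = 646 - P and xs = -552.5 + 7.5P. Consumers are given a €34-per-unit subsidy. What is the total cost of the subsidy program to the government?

Pre-subsidy: 646 - P = -552.5 + 7.5P gives P* = 141, x* = 505.
With the rebate, buyers effectively pay Pb = Ps − 34, where Ps is the price sellers receive.
Demand in terms of Ps becomes xd = 646 − 1(Ps − 34) = 680 - Ps. Setting this equal to supply: 680 - Ps = -552.5 + 7.5Ps, so Ps = 145.
Buyers pay Pb = 145 − 34 = 111; x' = -552.5 + 7.5·145 = 535.
Government outlay = subsidy × quantity = 34 × 535 = 18190.

Government cost = €18190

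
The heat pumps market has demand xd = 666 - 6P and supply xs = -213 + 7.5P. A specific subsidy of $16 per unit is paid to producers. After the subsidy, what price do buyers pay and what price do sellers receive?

Buyers pay 506/9; sellers receive 650/9

Pre-subsidy: 666 - 6P = -213 + 7.5P gives P* = 586/9, x* = 826/3.
With the subsidy, sellers receive Ps = Pb + 16 for each unit, where Pb is the price buyers pay.
Supply in terms of Pb becomes xs = -213 + 7.5(Pb + 16) = -93 + 7.5Pb. Setting this equal to demand: 666 - 6Pb = -93 + 7.5Pb, so Pb = 506/9.
Sellers receive Ps = 506/9 + 16 = 650/9; x' = 666 − 6·(506/9) = 986/3.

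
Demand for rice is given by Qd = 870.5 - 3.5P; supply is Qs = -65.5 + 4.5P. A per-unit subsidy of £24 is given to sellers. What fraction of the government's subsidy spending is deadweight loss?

DWL / government spending = 189/4066

Pre-subsidy: 870.5 - 3.5P = -65.5 + 4.5P gives P* = 117, Q* = 461.
With the subsidy, sellers receive Ps = Pb + 24 for each unit, where Pb is the price buyers pay.
Supply in terms of Pb becomes Qs = -65.5 + 4.5(Pb + 24) = 42.5 + 4.5Pb. Setting this equal to demand: 870.5 - 3.5Pb = 42.5 + 4.5Pb, so Pb = 103.5.
Sellers receive Ps = 103.5 + 24 = 127.5; Q' = 870.5 − 3.5·103.5 = 508.25.
ΔCS = ½(461 + 508.25)(117 − 103.5) = 6542.4375; ΔPS = ½(461 + 508.25)(127.5 − 117) = 5088.5625.
Government spending = 24 × 508.25 = 12198.
DWL = ½ × 24 × (508.25 − 461) = 567; fraction = 567 / 12198 = 189/4066.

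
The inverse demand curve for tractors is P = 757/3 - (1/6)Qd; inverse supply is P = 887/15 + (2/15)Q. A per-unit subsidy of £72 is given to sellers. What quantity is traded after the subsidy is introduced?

Q' = 884

Pre-subsidy: 757/3 - (1/6)Q = 887/15 + (2/15)Q gives Q* = 644 and P* = 145.
With the subsidy, sellers receive Ps = Pb + 72 for each unit, where Pb is the price buyers pay.
On the curves, Pb = 757/3 - (1/6)Q and Ps = 887/15 + (2/15)Q; the wedge Ps − Pb = 72 gives 887/15 + (2/15)Q − (757/3 - (1/6)Q) = 72, so Q' = 884.
Then Pb = 757/3 − (1/6)·884 = 105 and Ps = 887/15 + (2/15)·884 = 177.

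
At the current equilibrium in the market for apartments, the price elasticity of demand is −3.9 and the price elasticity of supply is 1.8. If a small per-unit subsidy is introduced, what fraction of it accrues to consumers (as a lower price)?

Consumer share = 6/19

For a small subsidy around the equilibrium, the benefit split depends on the relative slopes, which at a point are proportional to the elasticities.
Buyer share = εs/(εs + |εd|) = 1.8/(1.8 + 3.9) = 6/19; seller share = |εd|/(εs + |εd|) = 13/19.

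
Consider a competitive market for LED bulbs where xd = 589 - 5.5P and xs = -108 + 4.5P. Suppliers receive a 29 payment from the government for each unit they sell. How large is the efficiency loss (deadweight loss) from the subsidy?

Deadweight loss = 1040.7375

Pre-subsidy: 589 - 5.5P = -108 + 4.5P gives P* = 69.7, x* = 205.65.
With the subsidy, sellers receive Ps = Pb + 29 for each unit, where Pb is the price buyers pay.
Supply in terms of Pb becomes xs = -108 + 4.5(Pb + 29) = 22.5 + 4.5Pb. Setting this equal to demand: 589 - 5.5Pb = 22.5 + 4.5Pb, so Pb = 56.65.
Sellers receive Ps = 56.65 + 29 = 85.65; x' = 589 − 5.5·56.65 = 277.425.
The subsidy expands output by 277.425 − 205.65 = 71.775 past the efficient level; on those units the gap between marginal cost and willingness to pay runs from 0 up to 29.
DWL = ½ × 29 × 71.775 = 1040.7375.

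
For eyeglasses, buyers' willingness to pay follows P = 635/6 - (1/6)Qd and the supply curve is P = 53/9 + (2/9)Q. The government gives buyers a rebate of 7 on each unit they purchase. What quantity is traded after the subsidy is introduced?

Pre-subsidy: 635/6 - (1/6)Q = 53/9 + (2/9)Q gives Q* = 257 and P* = 63.
With the rebate, buyers effectively pay Pb = Ps − 7, where Ps is the price sellers receive.
On the curves, Pb = 635/6 - (1/6)Q and Ps = 53/9 + (2/9)Q; the wedge Ps − Pb = 7 gives 53/9 + (2/9)Q − (635/6 - (1/6)Q) = 7, so Q' = 275.
Then Pb = 635/6 − (1/6)·275 = 60 and Ps = 53/9 + (2/9)·275 = 67.

Q' = 275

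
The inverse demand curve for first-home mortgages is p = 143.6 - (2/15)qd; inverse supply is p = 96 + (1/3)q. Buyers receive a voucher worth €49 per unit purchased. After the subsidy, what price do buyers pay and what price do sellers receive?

Buyers pay €116; sellers receive €165

Pre-subsidy: 143.6 - (2/15)q = 96 + (1/3)q gives q* = 102 and p* = 130.
With the rebate, buyers effectively pay pb = ps − 49, where ps is the price sellers receive.
On the curves, pb = 143.6 - (2/15)q and ps = 96 + (1/3)q; the wedge ps − pb = 49 gives 96 + (1/3)q − (143.6 - (2/15)q) = 49, so q' = 207.
Then pb = 143.6 − (2/15)·207 = 116 and ps = 96 + (1/3)·207 = 165.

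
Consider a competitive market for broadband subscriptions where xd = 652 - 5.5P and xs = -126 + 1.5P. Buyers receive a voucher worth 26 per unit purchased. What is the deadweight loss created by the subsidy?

Deadweight loss = 5577/14

Pre-subsidy: 652 - 5.5P = -126 + 1.5P gives P* = 778/7, x* = 285/7.
With the rebate, buyers effectively pay Pb = Ps − 26, where Ps is the price sellers receive.
Demand in terms of Ps becomes xd = 652 − 5.5(Ps − 26) = 795 - 5.5Ps. Setting this equal to supply: 795 - 5.5Ps = -126 + 1.5Ps, so Ps = 921/7.
Buyers pay Pb = 921/7 − 26 = 739/7; x' = -126 + 1.5·(921/7) = 999/14.
The subsidy expands output by 999/14 − 285/7 = 429/14 past the efficient level; on those units the gap between marginal cost and willingness to pay runs from 0 up to 26.
DWL = ½ × 26 × 429/14 = 5577/14.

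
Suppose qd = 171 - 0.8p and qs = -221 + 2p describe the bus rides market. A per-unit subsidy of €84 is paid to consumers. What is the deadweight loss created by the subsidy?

Deadweight loss = €2016

Pre-subsidy: 171 - 0.8p = -221 + 2p gives p* = 140, q* = 59.
With the rebate, buyers effectively pay pb = ps − 84, where ps is the price sellers receive.
Demand in terms of ps becomes qd = 171 − 0.8(ps − 84) = 238.2 - 0.8ps. Setting this equal to supply: 238.2 - 0.8ps = -221 + 2ps, so ps = 164.
Buyers pay pb = 164 − 84 = 80; q' = -221 + 2·164 = 107.
The subsidy expands output by 107 − 59 = 48 past the efficient level; on those units the gap between marginal cost and willingness to pay runs from 0 up to 84.
DWL = ½ × 84 × 48 = 2016.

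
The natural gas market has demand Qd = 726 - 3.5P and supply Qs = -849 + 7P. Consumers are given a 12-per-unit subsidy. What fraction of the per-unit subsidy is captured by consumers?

Pre-subsidy: 726 - 3.5P = -849 + 7P gives P* = 150, Q* = 201.
With the rebate, buyers effectively pay Pb = Ps − 12, where Ps is the price sellers receive.
Demand in terms of Ps becomes Qd = 726 − 3.5(Ps − 12) = 768 - 3.5Ps. Setting this equal to supply: 768 - 3.5Ps = -849 + 7Ps, so Ps = 154.
Buyers pay Pb = 154 − 12 = 142; Q' = -849 + 7·154 = 229.
Buyers' price falls by P* − Pb = 150 − 142 = 8; sellers' price rises by Ps − P* = 154 − 150 = 4.
So consumers capture 8/12 = 2/3 of each unit of subsidy.

Consumer share = 2/3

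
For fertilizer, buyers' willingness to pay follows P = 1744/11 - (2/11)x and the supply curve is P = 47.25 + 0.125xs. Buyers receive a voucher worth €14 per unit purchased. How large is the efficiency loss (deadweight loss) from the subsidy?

Deadweight loss = 8624/27

Pre-subsidy: 1744/11 - (2/11)x = 47.25 + 0.125x gives x* = 9794/27 and P* = 2500/27.
With the rebate, buyers effectively pay Pb = Ps − 14, where Ps is the price sellers receive.
On the curves, Pb = 1744/11 - (2/11)x and Ps = 47.25 + 0.125x; the wedge Ps − Pb = 14 gives 47.25 + 0.125x − (1744/11 - (2/11)x) = 14, so x' = 11026/27.
Then Pb = 1744/11 − (2/11)·(11026/27) = 2276/27 and Ps = 47.25 + 0.125·(11026/27) = 2654/27.
The subsidy expands output by 11026/27 − 9794/27 = 1232/27 past the efficient level; on those units the gap between marginal cost and willingness to pay runs from 0 up to 14.
DWL = ½ × 14 × 1232/27 = 8624/27.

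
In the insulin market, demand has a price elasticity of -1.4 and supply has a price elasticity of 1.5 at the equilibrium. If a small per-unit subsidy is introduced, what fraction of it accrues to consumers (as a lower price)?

For a small subsidy around the equilibrium, the benefit split depends on the relative slopes, which at a point are proportional to the elasticities.
Buyer share = εs/(εs + |εd|) = 1.5/(1.5 + 1.4) = 15/29; seller share = |εd|/(εs + |εd|) = 14/29.

Consumer share = 15/29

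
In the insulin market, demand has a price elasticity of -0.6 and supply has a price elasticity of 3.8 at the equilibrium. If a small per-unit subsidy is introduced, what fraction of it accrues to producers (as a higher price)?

For a small subsidy around the equilibrium, the benefit split depends on the relative slopes, which at a point are proportional to the elasticities.
Buyer share = εs/(εs + |εd|) = 3.8/(3.8 + 0.6) = 19/22; seller share = |εd|/(εs + |εd|) = 3/22.
So producers capture 3/22 of the subsidy.

Producer share = 3/22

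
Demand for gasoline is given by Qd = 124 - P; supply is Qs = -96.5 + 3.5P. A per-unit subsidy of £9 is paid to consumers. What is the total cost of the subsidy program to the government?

Pre-subsidy: 124 - P = -96.5 + 3.5P gives P* = 49, Q* = 75.
With the rebate, buyers effectively pay Pb = Ps − 9, where Ps is the price sellers receive.
Demand in terms of Ps becomes Qd = 124 − 1(Ps − 9) = 133 - Ps. Setting this equal to supply: 133 - Ps = -96.5 + 3.5Ps, so Ps = 51.
Buyers pay Pb = 51 − 9 = 42; Q' = -96.5 + 3.5·51 = 82.
Government outlay = subsidy × quantity = 9 × 82 = 738.

Government cost = £738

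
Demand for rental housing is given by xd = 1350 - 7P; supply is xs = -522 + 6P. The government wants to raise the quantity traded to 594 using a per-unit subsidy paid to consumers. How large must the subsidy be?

Required subsidy s = 78 per unit

At x = 594, invert demand for the buyer price: Pb = (1350 − 594)/7 = 108; invert supply for the seller price: Ps = (594 − (-522))/6 = 186.
The subsidy must fill the gap: s = Ps − Pb = 186 − 108 = 78.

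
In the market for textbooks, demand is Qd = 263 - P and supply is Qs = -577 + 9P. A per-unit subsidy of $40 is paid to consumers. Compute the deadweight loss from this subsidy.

Pre-subsidy: 263 - P = -577 + 9P gives P* = 84, Q* = 179.
With the rebate, buyers effectively pay Pb = Ps − 40, where Ps is the price sellers receive.
Demand in terms of Ps becomes Qd = 263 − 1(Ps − 40) = 303 - Ps. Setting this equal to supply: 303 - Ps = -577 + 9Ps, so Ps = 88.
Buyers pay Pb = 88 − 40 = 48; Q' = -577 + 9·88 = 215.
The subsidy expands output by 215 − 179 = 36 past the efficient level; on those units the gap between marginal cost and willingness to pay runs from 0 up to 40.
DWL = ½ × 40 × 36 = 720.

Deadweight loss = $720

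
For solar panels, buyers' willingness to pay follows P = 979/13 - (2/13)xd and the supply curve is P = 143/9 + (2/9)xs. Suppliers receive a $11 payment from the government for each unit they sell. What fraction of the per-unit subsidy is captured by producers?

Pre-subsidy: 979/13 - (2/13)x = 143/9 + (2/9)x gives x* = 158 and P* = 51.
With the subsidy, sellers receive Ps = Pb + 11 for each unit, where Pb is the price buyers pay.
On the curves, Pb = 979/13 - (2/13)x and Ps = 143/9 + (2/9)x; the wedge Ps − Pb = 11 gives 143/9 + (2/9)x − (979/13 - (2/13)x) = 11, so x' = 187.25.
Then Pb = 979/13 − (2/13)·187.25 = 46.5 and Ps = 143/9 + (2/9)·187.25 = 57.5.
Buyers' price falls by P* − Pb = 51 − 46.5 = 4.5; sellers' price rises by Ps − P* = 57.5 − 51 = 6.5.
So producers capture 6.5/11 = 13/22 of each unit of subsidy.

Producer share = 13/22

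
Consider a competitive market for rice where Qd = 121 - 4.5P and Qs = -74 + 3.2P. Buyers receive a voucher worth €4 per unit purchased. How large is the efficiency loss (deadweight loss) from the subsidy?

Deadweight loss = 1152/77

Pre-subsidy: 121 - 4.5P = -74 + 3.2P gives P* = 1950/77, Q* = 542/77.
With the rebate, buyers effectively pay Pb = Ps − 4, where Ps is the price sellers receive.
Demand in terms of Ps becomes Qd = 121 − 4.5(Ps − 4) = 139 - 4.5Ps. Setting this equal to supply: 139 - 4.5Ps = -74 + 3.2Ps, so Ps = 2130/77.
Buyers pay Pb = 2130/77 − 4 = 1822/77; Q' = -74 + 3.2·(2130/77) = 1118/77.
The subsidy expands output by 1118/77 − 542/77 = 576/77 past the efficient level; on those units the gap between marginal cost and willingness to pay runs from 0 up to 4.
DWL = ½ × 4 × 576/77 = 1152/77.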